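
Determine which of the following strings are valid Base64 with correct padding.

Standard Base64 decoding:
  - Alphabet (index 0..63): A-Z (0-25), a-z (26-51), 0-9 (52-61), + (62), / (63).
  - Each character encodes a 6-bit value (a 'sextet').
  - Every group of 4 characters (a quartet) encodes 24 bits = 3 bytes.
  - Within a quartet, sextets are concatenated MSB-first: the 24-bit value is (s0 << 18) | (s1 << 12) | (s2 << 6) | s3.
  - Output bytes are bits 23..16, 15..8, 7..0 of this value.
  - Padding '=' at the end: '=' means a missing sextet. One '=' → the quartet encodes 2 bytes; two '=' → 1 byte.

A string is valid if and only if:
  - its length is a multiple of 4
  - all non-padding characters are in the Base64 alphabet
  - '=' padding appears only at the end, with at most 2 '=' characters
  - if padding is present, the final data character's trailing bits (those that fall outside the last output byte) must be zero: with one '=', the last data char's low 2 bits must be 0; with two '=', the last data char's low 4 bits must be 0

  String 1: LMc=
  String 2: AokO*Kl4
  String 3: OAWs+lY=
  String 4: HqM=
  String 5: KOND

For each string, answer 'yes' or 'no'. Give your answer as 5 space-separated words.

Answer: yes no yes yes yes

Derivation:
String 1: 'LMc=' → valid
String 2: 'AokO*Kl4' → invalid (bad char(s): ['*'])
String 3: 'OAWs+lY=' → valid
String 4: 'HqM=' → valid
String 5: 'KOND' → valid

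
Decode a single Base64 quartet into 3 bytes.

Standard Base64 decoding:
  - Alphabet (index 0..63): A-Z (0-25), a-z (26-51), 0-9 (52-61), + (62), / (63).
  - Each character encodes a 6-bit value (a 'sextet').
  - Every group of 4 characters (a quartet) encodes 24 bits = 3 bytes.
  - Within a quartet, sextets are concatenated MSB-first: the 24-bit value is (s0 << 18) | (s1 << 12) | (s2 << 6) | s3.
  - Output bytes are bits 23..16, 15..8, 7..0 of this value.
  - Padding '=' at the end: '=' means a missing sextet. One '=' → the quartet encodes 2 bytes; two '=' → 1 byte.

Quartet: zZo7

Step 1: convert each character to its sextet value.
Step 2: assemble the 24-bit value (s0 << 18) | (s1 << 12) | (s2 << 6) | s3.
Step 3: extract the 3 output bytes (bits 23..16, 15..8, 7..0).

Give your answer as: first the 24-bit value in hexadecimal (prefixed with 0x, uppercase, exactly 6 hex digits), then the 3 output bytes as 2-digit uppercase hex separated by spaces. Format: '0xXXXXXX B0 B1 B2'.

Answer: 0xCD9A3B CD 9A 3B

Derivation:
Sextets: z=51, Z=25, o=40, 7=59
24-bit: (51<<18) | (25<<12) | (40<<6) | 59
      = 0xCC0000 | 0x019000 | 0x000A00 | 0x00003B
      = 0xCD9A3B
Bytes: (v>>16)&0xFF=CD, (v>>8)&0xFF=9A, v&0xFF=3B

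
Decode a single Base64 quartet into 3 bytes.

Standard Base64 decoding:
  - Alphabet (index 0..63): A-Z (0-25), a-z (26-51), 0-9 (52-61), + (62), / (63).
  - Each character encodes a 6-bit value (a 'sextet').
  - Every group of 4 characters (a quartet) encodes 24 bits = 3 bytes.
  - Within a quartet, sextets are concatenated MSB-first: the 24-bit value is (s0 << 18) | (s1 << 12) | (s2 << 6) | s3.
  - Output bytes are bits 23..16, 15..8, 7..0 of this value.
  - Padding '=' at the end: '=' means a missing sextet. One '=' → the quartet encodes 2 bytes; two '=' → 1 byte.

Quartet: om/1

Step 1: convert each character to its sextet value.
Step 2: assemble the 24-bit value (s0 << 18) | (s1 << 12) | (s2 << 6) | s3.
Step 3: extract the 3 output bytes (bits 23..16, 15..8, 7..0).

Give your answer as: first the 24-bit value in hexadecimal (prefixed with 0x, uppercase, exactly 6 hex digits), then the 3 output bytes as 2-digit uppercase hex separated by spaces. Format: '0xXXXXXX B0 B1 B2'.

Sextets: o=40, m=38, /=63, 1=53
24-bit: (40<<18) | (38<<12) | (63<<6) | 53
      = 0xA00000 | 0x026000 | 0x000FC0 | 0x000035
      = 0xA26FF5
Bytes: (v>>16)&0xFF=A2, (v>>8)&0xFF=6F, v&0xFF=F5

Answer: 0xA26FF5 A2 6F F5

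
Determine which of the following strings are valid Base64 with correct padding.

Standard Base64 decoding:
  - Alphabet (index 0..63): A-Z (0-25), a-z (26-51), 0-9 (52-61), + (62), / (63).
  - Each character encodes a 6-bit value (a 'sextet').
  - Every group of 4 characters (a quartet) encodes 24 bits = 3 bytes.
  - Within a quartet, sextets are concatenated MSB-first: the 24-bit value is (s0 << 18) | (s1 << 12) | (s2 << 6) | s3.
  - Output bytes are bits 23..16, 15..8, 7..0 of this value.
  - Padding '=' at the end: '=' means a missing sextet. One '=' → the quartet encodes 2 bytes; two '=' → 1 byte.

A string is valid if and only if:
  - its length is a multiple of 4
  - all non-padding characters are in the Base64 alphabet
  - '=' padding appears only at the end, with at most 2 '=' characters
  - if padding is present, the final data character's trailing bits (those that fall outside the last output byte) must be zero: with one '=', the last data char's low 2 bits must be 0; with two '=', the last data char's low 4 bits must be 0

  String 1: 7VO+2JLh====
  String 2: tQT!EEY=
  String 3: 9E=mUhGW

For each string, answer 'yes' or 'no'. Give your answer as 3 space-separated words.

Answer: no no no

Derivation:
String 1: '7VO+2JLh====' → invalid (4 pad chars (max 2))
String 2: 'tQT!EEY=' → invalid (bad char(s): ['!'])
String 3: '9E=mUhGW' → invalid (bad char(s): ['=']; '=' in middle)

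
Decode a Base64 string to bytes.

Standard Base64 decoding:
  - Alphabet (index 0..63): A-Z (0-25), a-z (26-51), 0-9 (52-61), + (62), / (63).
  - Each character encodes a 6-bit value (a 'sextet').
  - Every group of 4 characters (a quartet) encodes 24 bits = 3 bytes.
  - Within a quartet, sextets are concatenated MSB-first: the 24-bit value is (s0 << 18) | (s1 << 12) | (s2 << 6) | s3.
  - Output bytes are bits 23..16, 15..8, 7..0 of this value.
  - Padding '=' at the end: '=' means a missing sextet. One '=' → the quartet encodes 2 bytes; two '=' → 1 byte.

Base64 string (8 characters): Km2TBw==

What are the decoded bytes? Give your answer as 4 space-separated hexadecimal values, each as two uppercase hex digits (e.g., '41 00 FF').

After char 0 ('K'=10): chars_in_quartet=1 acc=0xA bytes_emitted=0
After char 1 ('m'=38): chars_in_quartet=2 acc=0x2A6 bytes_emitted=0
After char 2 ('2'=54): chars_in_quartet=3 acc=0xA9B6 bytes_emitted=0
After char 3 ('T'=19): chars_in_quartet=4 acc=0x2A6D93 -> emit 2A 6D 93, reset; bytes_emitted=3
After char 4 ('B'=1): chars_in_quartet=1 acc=0x1 bytes_emitted=3
After char 5 ('w'=48): chars_in_quartet=2 acc=0x70 bytes_emitted=3
Padding '==': partial quartet acc=0x70 -> emit 07; bytes_emitted=4

Answer: 2A 6D 93 07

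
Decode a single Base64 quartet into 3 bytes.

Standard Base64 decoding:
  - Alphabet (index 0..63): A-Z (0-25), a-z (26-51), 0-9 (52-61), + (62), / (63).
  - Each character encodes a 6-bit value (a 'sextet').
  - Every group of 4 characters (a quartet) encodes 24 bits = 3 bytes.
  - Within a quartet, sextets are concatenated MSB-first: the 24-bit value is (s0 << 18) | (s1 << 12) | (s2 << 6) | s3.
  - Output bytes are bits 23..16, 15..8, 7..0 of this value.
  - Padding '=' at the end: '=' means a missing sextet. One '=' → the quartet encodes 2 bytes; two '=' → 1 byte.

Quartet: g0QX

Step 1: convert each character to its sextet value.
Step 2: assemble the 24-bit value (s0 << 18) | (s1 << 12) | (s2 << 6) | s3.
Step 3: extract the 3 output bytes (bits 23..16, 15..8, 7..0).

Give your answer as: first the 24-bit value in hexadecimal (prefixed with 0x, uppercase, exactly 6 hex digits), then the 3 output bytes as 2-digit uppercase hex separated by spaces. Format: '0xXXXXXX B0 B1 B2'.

Answer: 0x834417 83 44 17

Derivation:
Sextets: g=32, 0=52, Q=16, X=23
24-bit: (32<<18) | (52<<12) | (16<<6) | 23
      = 0x800000 | 0x034000 | 0x000400 | 0x000017
      = 0x834417
Bytes: (v>>16)&0xFF=83, (v>>8)&0xFF=44, v&0xFF=17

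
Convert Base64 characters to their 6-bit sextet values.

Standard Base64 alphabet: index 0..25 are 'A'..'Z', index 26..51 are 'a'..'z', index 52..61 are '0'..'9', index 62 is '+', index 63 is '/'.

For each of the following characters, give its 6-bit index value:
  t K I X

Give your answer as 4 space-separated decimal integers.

Answer: 45 10 8 23

Derivation:
't': a..z range, 26 + ord('t') − ord('a') = 45
'K': A..Z range, ord('K') − ord('A') = 10
'I': A..Z range, ord('I') − ord('A') = 8
'X': A..Z range, ord('X') − ord('A') = 23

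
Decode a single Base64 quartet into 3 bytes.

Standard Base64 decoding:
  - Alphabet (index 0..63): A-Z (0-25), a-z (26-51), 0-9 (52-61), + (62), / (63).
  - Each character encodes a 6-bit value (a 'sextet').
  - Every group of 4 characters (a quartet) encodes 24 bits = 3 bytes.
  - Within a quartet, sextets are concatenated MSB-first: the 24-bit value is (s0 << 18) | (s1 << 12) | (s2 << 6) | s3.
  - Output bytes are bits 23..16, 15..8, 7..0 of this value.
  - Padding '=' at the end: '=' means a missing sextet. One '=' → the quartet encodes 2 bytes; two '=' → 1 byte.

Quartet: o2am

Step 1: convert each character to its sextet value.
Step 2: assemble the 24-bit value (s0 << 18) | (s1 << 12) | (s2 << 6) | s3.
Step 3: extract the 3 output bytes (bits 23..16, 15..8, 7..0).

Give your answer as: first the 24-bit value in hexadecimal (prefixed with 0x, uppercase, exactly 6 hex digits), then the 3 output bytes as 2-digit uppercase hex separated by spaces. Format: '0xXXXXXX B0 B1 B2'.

Answer: 0xA366A6 A3 66 A6

Derivation:
Sextets: o=40, 2=54, a=26, m=38
24-bit: (40<<18) | (54<<12) | (26<<6) | 38
      = 0xA00000 | 0x036000 | 0x000680 | 0x000026
      = 0xA366A6
Bytes: (v>>16)&0xFF=A3, (v>>8)&0xFF=66, v&0xFF=A6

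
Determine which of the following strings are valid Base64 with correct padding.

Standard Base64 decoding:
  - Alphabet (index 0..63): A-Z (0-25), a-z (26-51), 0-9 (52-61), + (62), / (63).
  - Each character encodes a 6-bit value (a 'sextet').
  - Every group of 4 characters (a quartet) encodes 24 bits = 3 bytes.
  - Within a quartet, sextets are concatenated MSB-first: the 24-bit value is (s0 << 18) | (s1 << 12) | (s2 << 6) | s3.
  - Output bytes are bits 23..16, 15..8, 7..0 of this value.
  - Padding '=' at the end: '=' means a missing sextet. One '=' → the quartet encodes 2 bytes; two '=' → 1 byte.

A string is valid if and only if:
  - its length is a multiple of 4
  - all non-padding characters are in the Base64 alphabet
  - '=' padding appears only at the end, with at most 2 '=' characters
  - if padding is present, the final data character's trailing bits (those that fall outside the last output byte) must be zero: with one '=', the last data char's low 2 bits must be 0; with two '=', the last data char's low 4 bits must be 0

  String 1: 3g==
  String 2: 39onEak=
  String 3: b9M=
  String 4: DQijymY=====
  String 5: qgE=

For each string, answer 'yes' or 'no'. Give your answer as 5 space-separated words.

Answer: yes yes yes no yes

Derivation:
String 1: '3g==' → valid
String 2: '39onEak=' → valid
String 3: 'b9M=' → valid
String 4: 'DQijymY=====' → invalid (5 pad chars (max 2))
String 5: 'qgE=' → valid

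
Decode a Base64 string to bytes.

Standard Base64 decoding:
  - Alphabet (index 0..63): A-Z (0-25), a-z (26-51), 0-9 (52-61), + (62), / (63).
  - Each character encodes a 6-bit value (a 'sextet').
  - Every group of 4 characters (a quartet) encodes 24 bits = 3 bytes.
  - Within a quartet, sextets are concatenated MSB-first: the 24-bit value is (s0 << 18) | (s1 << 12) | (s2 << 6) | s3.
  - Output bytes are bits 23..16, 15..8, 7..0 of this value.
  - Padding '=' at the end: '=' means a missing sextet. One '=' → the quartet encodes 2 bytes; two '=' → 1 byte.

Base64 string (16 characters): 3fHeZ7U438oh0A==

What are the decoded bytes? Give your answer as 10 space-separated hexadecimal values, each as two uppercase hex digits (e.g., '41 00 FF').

Answer: DD F1 DE 67 B5 38 DF CA 21 D0

Derivation:
After char 0 ('3'=55): chars_in_quartet=1 acc=0x37 bytes_emitted=0
After char 1 ('f'=31): chars_in_quartet=2 acc=0xDDF bytes_emitted=0
After char 2 ('H'=7): chars_in_quartet=3 acc=0x377C7 bytes_emitted=0
After char 3 ('e'=30): chars_in_quartet=4 acc=0xDDF1DE -> emit DD F1 DE, reset; bytes_emitted=3
After char 4 ('Z'=25): chars_in_quartet=1 acc=0x19 bytes_emitted=3
After char 5 ('7'=59): chars_in_quartet=2 acc=0x67B bytes_emitted=3
After char 6 ('U'=20): chars_in_quartet=3 acc=0x19ED4 bytes_emitted=3
After char 7 ('4'=56): chars_in_quartet=4 acc=0x67B538 -> emit 67 B5 38, reset; bytes_emitted=6
After char 8 ('3'=55): chars_in_quartet=1 acc=0x37 bytes_emitted=6
After char 9 ('8'=60): chars_in_quartet=2 acc=0xDFC bytes_emitted=6
After char 10 ('o'=40): chars_in_quartet=3 acc=0x37F28 bytes_emitted=6
After char 11 ('h'=33): chars_in_quartet=4 acc=0xDFCA21 -> emit DF CA 21, reset; bytes_emitted=9
After char 12 ('0'=52): chars_in_quartet=1 acc=0x34 bytes_emitted=9
After char 13 ('A'=0): chars_in_quartet=2 acc=0xD00 bytes_emitted=9
Padding '==': partial quartet acc=0xD00 -> emit D0; bytes_emitted=10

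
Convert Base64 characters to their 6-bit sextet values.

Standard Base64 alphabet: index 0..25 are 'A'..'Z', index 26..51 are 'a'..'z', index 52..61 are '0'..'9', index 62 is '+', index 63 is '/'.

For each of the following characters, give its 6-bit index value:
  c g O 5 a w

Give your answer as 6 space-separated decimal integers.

Answer: 28 32 14 57 26 48

Derivation:
'c': a..z range, 26 + ord('c') − ord('a') = 28
'g': a..z range, 26 + ord('g') − ord('a') = 32
'O': A..Z range, ord('O') − ord('A') = 14
'5': 0..9 range, 52 + ord('5') − ord('0') = 57
'a': a..z range, 26 + ord('a') − ord('a') = 26
'w': a..z range, 26 + ord('w') − ord('a') = 48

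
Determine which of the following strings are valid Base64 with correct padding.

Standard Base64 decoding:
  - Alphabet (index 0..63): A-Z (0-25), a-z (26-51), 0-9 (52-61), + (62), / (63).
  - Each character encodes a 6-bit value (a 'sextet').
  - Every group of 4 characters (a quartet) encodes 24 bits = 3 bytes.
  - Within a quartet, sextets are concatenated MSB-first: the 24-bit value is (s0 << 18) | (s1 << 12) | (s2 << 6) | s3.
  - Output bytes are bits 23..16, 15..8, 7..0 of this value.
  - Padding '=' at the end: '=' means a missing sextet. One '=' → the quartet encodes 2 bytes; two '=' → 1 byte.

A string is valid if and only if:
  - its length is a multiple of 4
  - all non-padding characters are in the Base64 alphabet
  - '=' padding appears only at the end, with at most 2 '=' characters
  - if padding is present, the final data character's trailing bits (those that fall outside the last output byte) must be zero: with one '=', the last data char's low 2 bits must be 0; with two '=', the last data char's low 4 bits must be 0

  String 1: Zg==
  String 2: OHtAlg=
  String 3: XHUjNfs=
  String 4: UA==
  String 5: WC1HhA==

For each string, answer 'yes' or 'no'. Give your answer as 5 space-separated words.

Answer: yes no yes yes yes

Derivation:
String 1: 'Zg==' → valid
String 2: 'OHtAlg=' → invalid (len=7 not mult of 4)
String 3: 'XHUjNfs=' → valid
String 4: 'UA==' → valid
String 5: 'WC1HhA==' → valid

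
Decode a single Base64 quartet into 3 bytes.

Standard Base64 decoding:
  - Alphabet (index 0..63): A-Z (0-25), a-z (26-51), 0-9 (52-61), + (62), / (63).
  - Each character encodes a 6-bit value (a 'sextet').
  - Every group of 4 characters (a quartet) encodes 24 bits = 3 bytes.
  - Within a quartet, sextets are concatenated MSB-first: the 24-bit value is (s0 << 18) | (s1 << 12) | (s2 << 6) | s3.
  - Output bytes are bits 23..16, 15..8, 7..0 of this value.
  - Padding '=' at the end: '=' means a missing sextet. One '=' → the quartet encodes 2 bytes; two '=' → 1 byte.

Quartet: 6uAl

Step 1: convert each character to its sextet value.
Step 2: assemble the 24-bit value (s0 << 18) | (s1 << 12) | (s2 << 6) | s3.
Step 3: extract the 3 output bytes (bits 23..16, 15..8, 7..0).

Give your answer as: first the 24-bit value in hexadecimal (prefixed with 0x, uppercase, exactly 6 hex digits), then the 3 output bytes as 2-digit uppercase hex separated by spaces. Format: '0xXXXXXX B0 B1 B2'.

Sextets: 6=58, u=46, A=0, l=37
24-bit: (58<<18) | (46<<12) | (0<<6) | 37
      = 0xE80000 | 0x02E000 | 0x000000 | 0x000025
      = 0xEAE025
Bytes: (v>>16)&0xFF=EA, (v>>8)&0xFF=E0, v&0xFF=25

Answer: 0xEAE025 EA E0 25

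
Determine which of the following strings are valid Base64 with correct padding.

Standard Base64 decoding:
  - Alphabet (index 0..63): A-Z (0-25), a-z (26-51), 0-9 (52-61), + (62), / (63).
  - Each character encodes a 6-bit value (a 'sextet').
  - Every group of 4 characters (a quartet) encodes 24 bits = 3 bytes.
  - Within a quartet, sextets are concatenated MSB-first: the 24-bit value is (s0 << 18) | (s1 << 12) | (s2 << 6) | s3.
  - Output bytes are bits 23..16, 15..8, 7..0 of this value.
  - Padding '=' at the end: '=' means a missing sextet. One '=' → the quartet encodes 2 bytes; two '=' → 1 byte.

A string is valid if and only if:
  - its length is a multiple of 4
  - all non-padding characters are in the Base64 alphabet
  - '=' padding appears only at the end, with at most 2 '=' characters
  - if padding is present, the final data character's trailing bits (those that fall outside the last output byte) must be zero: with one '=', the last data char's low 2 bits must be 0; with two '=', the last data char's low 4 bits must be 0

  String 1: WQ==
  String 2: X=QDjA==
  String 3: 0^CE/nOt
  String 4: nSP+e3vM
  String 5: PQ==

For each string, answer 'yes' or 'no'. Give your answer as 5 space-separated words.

String 1: 'WQ==' → valid
String 2: 'X=QDjA==' → invalid (bad char(s): ['=']; '=' in middle)
String 3: '0^CE/nOt' → invalid (bad char(s): ['^'])
String 4: 'nSP+e3vM' → valid
String 5: 'PQ==' → valid

Answer: yes no no yes yes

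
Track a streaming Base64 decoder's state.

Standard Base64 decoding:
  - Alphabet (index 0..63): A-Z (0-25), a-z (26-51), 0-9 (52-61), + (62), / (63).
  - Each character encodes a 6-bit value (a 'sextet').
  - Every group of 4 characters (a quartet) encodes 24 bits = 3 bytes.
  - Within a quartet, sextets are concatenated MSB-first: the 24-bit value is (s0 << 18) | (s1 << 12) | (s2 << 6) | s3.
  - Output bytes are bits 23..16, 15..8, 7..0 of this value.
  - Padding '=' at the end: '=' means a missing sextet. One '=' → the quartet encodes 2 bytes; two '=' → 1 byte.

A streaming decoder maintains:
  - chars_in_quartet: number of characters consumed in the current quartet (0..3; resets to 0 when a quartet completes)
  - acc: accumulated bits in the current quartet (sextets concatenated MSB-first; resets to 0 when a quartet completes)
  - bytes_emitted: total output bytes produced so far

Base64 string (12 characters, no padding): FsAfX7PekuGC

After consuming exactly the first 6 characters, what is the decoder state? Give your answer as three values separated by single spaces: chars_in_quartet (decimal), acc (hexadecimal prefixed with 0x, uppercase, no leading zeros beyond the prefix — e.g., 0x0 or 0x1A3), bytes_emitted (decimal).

After char 0 ('F'=5): chars_in_quartet=1 acc=0x5 bytes_emitted=0
After char 1 ('s'=44): chars_in_quartet=2 acc=0x16C bytes_emitted=0
After char 2 ('A'=0): chars_in_quartet=3 acc=0x5B00 bytes_emitted=0
After char 3 ('f'=31): chars_in_quartet=4 acc=0x16C01F -> emit 16 C0 1F, reset; bytes_emitted=3
After char 4 ('X'=23): chars_in_quartet=1 acc=0x17 bytes_emitted=3
After char 5 ('7'=59): chars_in_quartet=2 acc=0x5FB bytes_emitted=3

Answer: 2 0x5FB 3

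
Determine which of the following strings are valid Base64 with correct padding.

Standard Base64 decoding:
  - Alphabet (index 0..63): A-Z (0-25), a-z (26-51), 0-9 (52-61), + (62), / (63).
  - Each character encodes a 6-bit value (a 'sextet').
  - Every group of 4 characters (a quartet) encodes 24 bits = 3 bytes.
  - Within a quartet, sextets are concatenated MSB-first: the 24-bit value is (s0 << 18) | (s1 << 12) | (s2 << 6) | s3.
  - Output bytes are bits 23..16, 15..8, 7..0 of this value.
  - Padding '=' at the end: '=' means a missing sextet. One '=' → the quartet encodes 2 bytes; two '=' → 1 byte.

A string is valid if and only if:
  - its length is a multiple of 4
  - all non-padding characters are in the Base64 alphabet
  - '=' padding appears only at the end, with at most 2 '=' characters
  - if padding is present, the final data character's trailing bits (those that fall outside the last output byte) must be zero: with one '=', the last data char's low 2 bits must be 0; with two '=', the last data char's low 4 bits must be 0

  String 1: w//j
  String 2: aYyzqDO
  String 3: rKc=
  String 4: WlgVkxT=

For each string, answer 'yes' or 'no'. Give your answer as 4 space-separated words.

String 1: 'w//j' → valid
String 2: 'aYyzqDO' → invalid (len=7 not mult of 4)
String 3: 'rKc=' → valid
String 4: 'WlgVkxT=' → invalid (bad trailing bits)

Answer: yes no yes no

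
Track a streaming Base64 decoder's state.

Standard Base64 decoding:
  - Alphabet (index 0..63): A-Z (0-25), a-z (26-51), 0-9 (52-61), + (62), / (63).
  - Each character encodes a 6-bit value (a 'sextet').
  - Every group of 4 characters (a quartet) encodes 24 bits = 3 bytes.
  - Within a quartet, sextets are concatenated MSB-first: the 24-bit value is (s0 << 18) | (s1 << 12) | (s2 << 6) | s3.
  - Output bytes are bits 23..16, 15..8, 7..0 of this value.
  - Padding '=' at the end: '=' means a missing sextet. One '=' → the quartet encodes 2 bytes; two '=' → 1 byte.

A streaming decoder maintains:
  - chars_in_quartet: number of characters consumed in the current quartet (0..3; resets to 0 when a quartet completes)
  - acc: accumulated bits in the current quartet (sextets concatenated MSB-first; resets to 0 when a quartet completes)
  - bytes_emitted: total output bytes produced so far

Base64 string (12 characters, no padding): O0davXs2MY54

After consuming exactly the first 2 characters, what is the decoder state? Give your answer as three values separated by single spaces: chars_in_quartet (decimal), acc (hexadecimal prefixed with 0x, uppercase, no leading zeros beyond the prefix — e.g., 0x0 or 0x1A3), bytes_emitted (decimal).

Answer: 2 0x3B4 0

Derivation:
After char 0 ('O'=14): chars_in_quartet=1 acc=0xE bytes_emitted=0
After char 1 ('0'=52): chars_in_quartet=2 acc=0x3B4 bytes_emitted=0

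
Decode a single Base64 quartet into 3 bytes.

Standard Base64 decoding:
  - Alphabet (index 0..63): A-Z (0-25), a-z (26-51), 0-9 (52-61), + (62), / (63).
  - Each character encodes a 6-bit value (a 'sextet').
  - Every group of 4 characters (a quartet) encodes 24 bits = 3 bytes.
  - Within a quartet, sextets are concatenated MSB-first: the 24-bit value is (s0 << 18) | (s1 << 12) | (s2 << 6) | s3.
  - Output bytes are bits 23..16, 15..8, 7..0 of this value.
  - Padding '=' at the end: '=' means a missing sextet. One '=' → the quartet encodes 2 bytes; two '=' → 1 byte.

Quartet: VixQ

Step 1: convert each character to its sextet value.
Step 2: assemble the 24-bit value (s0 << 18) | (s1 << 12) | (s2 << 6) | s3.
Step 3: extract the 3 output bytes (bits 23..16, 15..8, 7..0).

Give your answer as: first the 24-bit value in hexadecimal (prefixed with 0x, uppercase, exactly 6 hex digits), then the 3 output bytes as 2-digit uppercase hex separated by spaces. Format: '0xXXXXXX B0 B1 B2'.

Sextets: V=21, i=34, x=49, Q=16
24-bit: (21<<18) | (34<<12) | (49<<6) | 16
      = 0x540000 | 0x022000 | 0x000C40 | 0x000010
      = 0x562C50
Bytes: (v>>16)&0xFF=56, (v>>8)&0xFF=2C, v&0xFF=50

Answer: 0x562C50 56 2C 50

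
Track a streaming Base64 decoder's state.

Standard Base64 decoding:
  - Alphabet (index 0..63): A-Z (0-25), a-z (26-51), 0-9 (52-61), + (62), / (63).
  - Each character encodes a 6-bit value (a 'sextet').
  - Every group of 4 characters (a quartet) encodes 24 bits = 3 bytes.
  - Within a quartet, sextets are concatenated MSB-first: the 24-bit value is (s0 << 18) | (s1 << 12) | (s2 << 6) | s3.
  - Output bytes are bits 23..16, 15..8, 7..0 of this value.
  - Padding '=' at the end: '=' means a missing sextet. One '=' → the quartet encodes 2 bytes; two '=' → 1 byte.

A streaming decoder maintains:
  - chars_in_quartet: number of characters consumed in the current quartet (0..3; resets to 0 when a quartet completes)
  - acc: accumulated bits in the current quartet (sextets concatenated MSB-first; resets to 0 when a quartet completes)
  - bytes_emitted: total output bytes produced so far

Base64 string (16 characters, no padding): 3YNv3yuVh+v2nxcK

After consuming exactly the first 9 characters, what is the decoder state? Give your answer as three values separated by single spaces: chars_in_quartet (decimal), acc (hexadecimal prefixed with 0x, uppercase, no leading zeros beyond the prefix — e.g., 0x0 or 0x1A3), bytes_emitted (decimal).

After char 0 ('3'=55): chars_in_quartet=1 acc=0x37 bytes_emitted=0
After char 1 ('Y'=24): chars_in_quartet=2 acc=0xDD8 bytes_emitted=0
After char 2 ('N'=13): chars_in_quartet=3 acc=0x3760D bytes_emitted=0
After char 3 ('v'=47): chars_in_quartet=4 acc=0xDD836F -> emit DD 83 6F, reset; bytes_emitted=3
After char 4 ('3'=55): chars_in_quartet=1 acc=0x37 bytes_emitted=3
After char 5 ('y'=50): chars_in_quartet=2 acc=0xDF2 bytes_emitted=3
After char 6 ('u'=46): chars_in_quartet=3 acc=0x37CAE bytes_emitted=3
After char 7 ('V'=21): chars_in_quartet=4 acc=0xDF2B95 -> emit DF 2B 95, reset; bytes_emitted=6
After char 8 ('h'=33): chars_in_quartet=1 acc=0x21 bytes_emitted=6

Answer: 1 0x21 6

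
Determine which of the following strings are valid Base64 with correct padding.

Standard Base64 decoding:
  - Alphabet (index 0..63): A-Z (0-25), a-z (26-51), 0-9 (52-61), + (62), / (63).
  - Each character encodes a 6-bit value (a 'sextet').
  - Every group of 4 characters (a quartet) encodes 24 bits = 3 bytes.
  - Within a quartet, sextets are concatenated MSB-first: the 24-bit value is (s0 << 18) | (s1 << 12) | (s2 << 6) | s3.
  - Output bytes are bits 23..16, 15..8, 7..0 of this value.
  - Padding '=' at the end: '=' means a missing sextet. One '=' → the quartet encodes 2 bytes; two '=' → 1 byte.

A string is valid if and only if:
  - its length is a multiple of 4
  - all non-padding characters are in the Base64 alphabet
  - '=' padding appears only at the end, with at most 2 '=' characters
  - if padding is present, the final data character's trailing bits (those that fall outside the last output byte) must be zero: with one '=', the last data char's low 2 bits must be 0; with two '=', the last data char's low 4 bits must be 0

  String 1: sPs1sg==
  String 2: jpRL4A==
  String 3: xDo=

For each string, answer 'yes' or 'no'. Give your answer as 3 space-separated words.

String 1: 'sPs1sg==' → valid
String 2: 'jpRL4A==' → valid
String 3: 'xDo=' → valid

Answer: yes yes yes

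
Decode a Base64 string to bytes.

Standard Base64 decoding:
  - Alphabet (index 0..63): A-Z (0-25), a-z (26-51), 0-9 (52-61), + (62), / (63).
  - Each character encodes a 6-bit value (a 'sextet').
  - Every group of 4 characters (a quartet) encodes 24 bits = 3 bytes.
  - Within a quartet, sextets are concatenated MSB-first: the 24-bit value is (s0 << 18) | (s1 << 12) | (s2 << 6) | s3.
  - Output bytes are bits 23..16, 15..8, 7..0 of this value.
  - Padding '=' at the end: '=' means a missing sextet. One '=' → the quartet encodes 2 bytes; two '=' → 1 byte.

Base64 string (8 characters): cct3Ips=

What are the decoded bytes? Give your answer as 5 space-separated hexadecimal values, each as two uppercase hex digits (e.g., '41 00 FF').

After char 0 ('c'=28): chars_in_quartet=1 acc=0x1C bytes_emitted=0
After char 1 ('c'=28): chars_in_quartet=2 acc=0x71C bytes_emitted=0
After char 2 ('t'=45): chars_in_quartet=3 acc=0x1C72D bytes_emitted=0
After char 3 ('3'=55): chars_in_quartet=4 acc=0x71CB77 -> emit 71 CB 77, reset; bytes_emitted=3
After char 4 ('I'=8): chars_in_quartet=1 acc=0x8 bytes_emitted=3
After char 5 ('p'=41): chars_in_quartet=2 acc=0x229 bytes_emitted=3
After char 6 ('s'=44): chars_in_quartet=3 acc=0x8A6C bytes_emitted=3
Padding '=': partial quartet acc=0x8A6C -> emit 22 9B; bytes_emitted=5

Answer: 71 CB 77 22 9B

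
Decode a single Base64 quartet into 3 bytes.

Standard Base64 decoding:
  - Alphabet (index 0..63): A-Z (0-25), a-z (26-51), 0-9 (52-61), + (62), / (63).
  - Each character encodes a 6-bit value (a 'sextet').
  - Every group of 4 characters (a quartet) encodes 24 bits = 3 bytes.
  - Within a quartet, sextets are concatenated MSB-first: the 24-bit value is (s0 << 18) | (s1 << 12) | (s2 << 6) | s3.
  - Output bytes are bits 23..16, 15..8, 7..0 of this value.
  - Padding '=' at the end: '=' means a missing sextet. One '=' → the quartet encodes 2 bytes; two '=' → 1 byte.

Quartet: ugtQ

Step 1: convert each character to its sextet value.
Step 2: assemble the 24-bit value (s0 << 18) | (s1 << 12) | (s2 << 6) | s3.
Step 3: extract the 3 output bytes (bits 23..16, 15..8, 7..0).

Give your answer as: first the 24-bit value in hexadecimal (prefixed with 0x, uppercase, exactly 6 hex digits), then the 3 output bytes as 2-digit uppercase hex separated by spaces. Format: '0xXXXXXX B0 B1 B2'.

Sextets: u=46, g=32, t=45, Q=16
24-bit: (46<<18) | (32<<12) | (45<<6) | 16
      = 0xB80000 | 0x020000 | 0x000B40 | 0x000010
      = 0xBA0B50
Bytes: (v>>16)&0xFF=BA, (v>>8)&0xFF=0B, v&0xFF=50

Answer: 0xBA0B50 BA 0B 50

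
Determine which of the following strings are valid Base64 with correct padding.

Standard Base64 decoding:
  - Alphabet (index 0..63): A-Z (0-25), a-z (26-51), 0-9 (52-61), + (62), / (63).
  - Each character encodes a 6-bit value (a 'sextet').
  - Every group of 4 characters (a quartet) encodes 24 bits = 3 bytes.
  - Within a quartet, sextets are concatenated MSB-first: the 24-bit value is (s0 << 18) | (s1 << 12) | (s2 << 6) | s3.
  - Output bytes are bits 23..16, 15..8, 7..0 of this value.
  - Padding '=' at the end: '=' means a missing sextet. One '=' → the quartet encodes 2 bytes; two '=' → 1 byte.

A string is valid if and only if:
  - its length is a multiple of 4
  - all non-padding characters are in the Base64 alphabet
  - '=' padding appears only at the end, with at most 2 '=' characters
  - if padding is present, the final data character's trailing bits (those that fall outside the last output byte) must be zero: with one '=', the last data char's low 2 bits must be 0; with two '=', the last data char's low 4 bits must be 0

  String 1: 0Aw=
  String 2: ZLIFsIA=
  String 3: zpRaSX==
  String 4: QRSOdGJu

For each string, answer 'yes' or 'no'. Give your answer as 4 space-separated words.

String 1: '0Aw=' → valid
String 2: 'ZLIFsIA=' → valid
String 3: 'zpRaSX==' → invalid (bad trailing bits)
String 4: 'QRSOdGJu' → valid

Answer: yes yes no yes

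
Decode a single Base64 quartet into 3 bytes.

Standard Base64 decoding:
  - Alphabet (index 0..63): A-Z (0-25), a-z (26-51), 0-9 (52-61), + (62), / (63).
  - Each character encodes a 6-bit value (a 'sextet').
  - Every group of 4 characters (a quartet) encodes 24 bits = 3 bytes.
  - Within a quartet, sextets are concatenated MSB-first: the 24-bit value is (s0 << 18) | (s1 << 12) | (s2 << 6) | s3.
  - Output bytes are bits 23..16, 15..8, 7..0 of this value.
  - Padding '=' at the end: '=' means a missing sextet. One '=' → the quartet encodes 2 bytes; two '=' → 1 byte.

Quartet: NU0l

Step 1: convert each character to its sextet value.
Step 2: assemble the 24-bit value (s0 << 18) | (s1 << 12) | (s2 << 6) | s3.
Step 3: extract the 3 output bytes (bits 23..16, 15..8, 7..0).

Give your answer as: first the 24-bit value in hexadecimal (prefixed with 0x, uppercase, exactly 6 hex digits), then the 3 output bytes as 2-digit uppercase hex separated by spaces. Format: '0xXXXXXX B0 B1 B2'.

Answer: 0x354D25 35 4D 25

Derivation:
Sextets: N=13, U=20, 0=52, l=37
24-bit: (13<<18) | (20<<12) | (52<<6) | 37
      = 0x340000 | 0x014000 | 0x000D00 | 0x000025
      = 0x354D25
Bytes: (v>>16)&0xFF=35, (v>>8)&0xFF=4D, v&0xFF=25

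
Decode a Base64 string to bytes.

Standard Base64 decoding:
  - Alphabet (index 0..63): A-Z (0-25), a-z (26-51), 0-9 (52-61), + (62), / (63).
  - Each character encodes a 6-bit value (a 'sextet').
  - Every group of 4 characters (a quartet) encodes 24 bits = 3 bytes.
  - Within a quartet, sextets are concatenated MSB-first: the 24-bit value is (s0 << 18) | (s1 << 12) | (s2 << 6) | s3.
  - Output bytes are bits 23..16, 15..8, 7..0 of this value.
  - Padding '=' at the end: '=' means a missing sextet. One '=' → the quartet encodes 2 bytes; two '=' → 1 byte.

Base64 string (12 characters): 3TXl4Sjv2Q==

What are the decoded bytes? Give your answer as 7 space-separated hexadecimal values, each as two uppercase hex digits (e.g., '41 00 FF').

Answer: DD 35 E5 E1 28 EF D9

Derivation:
After char 0 ('3'=55): chars_in_quartet=1 acc=0x37 bytes_emitted=0
After char 1 ('T'=19): chars_in_quartet=2 acc=0xDD3 bytes_emitted=0
After char 2 ('X'=23): chars_in_quartet=3 acc=0x374D7 bytes_emitted=0
After char 3 ('l'=37): chars_in_quartet=4 acc=0xDD35E5 -> emit DD 35 E5, reset; bytes_emitted=3
After char 4 ('4'=56): chars_in_quartet=1 acc=0x38 bytes_emitted=3
After char 5 ('S'=18): chars_in_quartet=2 acc=0xE12 bytes_emitted=3
After char 6 ('j'=35): chars_in_quartet=3 acc=0x384A3 bytes_emitted=3
After char 7 ('v'=47): chars_in_quartet=4 acc=0xE128EF -> emit E1 28 EF, reset; bytes_emitted=6
After char 8 ('2'=54): chars_in_quartet=1 acc=0x36 bytes_emitted=6
After char 9 ('Q'=16): chars_in_quartet=2 acc=0xD90 bytes_emitted=6
Padding '==': partial quartet acc=0xD90 -> emit D9; bytes_emitted=7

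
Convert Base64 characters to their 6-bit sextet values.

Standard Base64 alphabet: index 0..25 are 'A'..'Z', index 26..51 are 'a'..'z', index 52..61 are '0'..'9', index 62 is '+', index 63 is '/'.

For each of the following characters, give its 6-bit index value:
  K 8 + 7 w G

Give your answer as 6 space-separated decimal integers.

'K': A..Z range, ord('K') − ord('A') = 10
'8': 0..9 range, 52 + ord('8') − ord('0') = 60
'+': index 62
'7': 0..9 range, 52 + ord('7') − ord('0') = 59
'w': a..z range, 26 + ord('w') − ord('a') = 48
'G': A..Z range, ord('G') − ord('A') = 6

Answer: 10 60 62 59 48 6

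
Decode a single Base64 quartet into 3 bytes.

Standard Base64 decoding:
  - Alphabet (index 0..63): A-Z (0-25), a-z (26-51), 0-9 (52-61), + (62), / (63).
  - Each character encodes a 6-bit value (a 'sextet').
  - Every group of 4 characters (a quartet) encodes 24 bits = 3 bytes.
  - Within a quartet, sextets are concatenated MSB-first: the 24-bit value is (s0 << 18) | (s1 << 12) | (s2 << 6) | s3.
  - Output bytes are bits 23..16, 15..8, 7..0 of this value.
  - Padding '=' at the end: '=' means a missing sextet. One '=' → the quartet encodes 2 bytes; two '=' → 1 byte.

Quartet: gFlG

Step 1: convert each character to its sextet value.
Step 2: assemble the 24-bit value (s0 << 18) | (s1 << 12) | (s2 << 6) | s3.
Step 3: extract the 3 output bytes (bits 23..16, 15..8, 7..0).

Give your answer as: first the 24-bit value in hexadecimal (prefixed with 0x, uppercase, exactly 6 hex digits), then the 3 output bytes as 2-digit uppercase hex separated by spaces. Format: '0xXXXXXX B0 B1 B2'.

Answer: 0x805946 80 59 46

Derivation:
Sextets: g=32, F=5, l=37, G=6
24-bit: (32<<18) | (5<<12) | (37<<6) | 6
      = 0x800000 | 0x005000 | 0x000940 | 0x000006
      = 0x805946
Bytes: (v>>16)&0xFF=80, (v>>8)&0xFF=59, v&0xFF=46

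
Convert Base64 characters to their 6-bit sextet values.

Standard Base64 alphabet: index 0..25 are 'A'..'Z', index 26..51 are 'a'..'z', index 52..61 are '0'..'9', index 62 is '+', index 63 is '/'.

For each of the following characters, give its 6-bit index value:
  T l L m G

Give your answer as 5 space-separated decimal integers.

'T': A..Z range, ord('T') − ord('A') = 19
'l': a..z range, 26 + ord('l') − ord('a') = 37
'L': A..Z range, ord('L') − ord('A') = 11
'm': a..z range, 26 + ord('m') − ord('a') = 38
'G': A..Z range, ord('G') − ord('A') = 6

Answer: 19 37 11 38 6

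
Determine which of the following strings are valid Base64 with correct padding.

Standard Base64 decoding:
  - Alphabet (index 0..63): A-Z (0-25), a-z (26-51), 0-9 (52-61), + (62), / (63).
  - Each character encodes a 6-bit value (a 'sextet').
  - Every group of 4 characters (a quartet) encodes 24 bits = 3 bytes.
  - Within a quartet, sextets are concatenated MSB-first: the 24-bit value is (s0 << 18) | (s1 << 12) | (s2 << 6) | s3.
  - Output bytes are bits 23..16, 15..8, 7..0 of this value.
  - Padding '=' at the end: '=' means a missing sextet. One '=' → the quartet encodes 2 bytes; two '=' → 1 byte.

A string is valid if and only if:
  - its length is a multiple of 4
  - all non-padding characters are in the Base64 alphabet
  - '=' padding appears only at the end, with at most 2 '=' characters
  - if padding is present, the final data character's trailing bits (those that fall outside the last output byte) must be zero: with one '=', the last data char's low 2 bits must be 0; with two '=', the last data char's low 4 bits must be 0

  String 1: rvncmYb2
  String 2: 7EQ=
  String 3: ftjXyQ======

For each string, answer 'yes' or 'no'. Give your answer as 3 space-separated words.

Answer: yes yes no

Derivation:
String 1: 'rvncmYb2' → valid
String 2: '7EQ=' → valid
String 3: 'ftjXyQ======' → invalid (6 pad chars (max 2))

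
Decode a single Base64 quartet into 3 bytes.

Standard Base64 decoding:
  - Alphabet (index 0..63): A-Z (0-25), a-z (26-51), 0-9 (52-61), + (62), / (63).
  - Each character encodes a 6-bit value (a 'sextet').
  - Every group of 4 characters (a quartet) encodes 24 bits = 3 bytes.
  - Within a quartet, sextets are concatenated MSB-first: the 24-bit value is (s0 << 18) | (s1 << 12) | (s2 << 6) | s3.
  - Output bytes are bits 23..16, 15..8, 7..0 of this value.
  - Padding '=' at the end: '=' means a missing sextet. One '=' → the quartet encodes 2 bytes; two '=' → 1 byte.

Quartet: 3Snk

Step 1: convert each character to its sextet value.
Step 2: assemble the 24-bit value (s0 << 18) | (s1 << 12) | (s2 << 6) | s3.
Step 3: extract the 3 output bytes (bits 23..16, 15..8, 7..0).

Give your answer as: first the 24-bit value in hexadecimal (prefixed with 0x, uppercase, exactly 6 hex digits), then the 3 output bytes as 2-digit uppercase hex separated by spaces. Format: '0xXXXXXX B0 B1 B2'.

Sextets: 3=55, S=18, n=39, k=36
24-bit: (55<<18) | (18<<12) | (39<<6) | 36
      = 0xDC0000 | 0x012000 | 0x0009C0 | 0x000024
      = 0xDD29E4
Bytes: (v>>16)&0xFF=DD, (v>>8)&0xFF=29, v&0xFF=E4

Answer: 0xDD29E4 DD 29 E4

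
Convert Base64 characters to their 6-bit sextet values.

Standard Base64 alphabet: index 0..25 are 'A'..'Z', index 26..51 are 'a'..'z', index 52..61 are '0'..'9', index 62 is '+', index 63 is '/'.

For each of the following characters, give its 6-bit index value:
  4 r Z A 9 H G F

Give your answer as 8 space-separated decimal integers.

Answer: 56 43 25 0 61 7 6 5

Derivation:
'4': 0..9 range, 52 + ord('4') − ord('0') = 56
'r': a..z range, 26 + ord('r') − ord('a') = 43
'Z': A..Z range, ord('Z') − ord('A') = 25
'A': A..Z range, ord('A') − ord('A') = 0
'9': 0..9 range, 52 + ord('9') − ord('0') = 61
'H': A..Z range, ord('H') − ord('A') = 7
'G': A..Z range, ord('G') − ord('A') = 6
'F': A..Z range, ord('F') − ord('A') = 5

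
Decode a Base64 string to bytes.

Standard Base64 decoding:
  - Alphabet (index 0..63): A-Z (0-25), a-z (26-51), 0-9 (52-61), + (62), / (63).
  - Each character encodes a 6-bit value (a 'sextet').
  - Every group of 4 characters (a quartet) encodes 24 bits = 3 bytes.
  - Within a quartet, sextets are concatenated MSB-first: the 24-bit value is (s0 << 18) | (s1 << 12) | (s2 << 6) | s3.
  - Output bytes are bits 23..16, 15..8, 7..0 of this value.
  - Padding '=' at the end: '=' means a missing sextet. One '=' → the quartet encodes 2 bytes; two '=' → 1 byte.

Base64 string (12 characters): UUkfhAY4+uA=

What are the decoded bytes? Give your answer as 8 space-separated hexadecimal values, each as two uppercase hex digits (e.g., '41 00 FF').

After char 0 ('U'=20): chars_in_quartet=1 acc=0x14 bytes_emitted=0
After char 1 ('U'=20): chars_in_quartet=2 acc=0x514 bytes_emitted=0
After char 2 ('k'=36): chars_in_quartet=3 acc=0x14524 bytes_emitted=0
After char 3 ('f'=31): chars_in_quartet=4 acc=0x51491F -> emit 51 49 1F, reset; bytes_emitted=3
After char 4 ('h'=33): chars_in_quartet=1 acc=0x21 bytes_emitted=3
After char 5 ('A'=0): chars_in_quartet=2 acc=0x840 bytes_emitted=3
After char 6 ('Y'=24): chars_in_quartet=3 acc=0x21018 bytes_emitted=3
After char 7 ('4'=56): chars_in_quartet=4 acc=0x840638 -> emit 84 06 38, reset; bytes_emitted=6
After char 8 ('+'=62): chars_in_quartet=1 acc=0x3E bytes_emitted=6
After char 9 ('u'=46): chars_in_quartet=2 acc=0xFAE bytes_emitted=6
After char 10 ('A'=0): chars_in_quartet=3 acc=0x3EB80 bytes_emitted=6
Padding '=': partial quartet acc=0x3EB80 -> emit FA E0; bytes_emitted=8

Answer: 51 49 1F 84 06 38 FA E0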